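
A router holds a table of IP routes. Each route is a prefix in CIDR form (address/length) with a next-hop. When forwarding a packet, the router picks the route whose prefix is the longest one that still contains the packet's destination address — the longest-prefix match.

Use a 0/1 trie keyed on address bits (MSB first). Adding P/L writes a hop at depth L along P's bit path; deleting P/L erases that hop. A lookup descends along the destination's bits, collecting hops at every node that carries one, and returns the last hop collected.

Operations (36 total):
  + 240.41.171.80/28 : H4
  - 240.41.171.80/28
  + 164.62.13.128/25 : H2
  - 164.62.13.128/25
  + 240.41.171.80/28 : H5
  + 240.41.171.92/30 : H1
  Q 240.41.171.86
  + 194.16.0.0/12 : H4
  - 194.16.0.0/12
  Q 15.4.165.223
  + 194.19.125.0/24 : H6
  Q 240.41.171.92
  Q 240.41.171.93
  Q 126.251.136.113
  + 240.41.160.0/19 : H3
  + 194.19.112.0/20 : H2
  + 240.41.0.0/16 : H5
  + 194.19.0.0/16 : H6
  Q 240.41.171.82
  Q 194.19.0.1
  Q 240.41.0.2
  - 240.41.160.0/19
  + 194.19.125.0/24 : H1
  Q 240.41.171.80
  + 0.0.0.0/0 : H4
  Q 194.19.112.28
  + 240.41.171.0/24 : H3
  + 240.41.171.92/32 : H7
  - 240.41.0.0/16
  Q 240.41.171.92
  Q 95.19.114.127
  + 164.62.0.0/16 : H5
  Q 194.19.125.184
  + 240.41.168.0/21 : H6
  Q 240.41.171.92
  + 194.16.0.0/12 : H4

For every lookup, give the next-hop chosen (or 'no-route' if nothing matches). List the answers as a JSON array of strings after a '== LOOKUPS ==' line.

Apply in order:
  add 240.41.171.80/28 -> H4 at depth 28
  - 240.41.171.80/28 clear@28
  add 164.62.13.128/25 -> H2 at depth 25
  - 164.62.13.128/25 clear@25
  add 240.41.171.80/28 -> H5 at depth 28
  add 240.41.171.92/30 -> H1 at depth 30
  lookup 240.41.171.86: bits 1111000000101001101010110101 walk d0:-→d1:-→d2:-→d3:-→d4:-→d5:-→d6:-→d7:-→d8:-→d9:-→d10:-→d11:-→d12:-→d13:-→d14:-→d15:-→d16:-→d17:-→d18:-→d19:-→d20:-→d21:-→d22:-→d23:-→d24:-→d25:-→d26:-→d27:-→d28:H5 -> H5
  add 194.16.0.0/12 -> H4 at depth 12
  - 194.16.0.0/12 clear@12
  lookup 15.4.165.223: bits ε walk d0:- -> no-route
  add 194.19.125.0/24 -> H6 at depth 24
  lookup 240.41.171.92: bits 111100000010100110101011010111 walk d0:-→d1:-→d2:-→d3:-→d4:-→d5:-→d6:-→d7:-→d8:-→d9:-→d10:-→d11:-→d12:-→d13:-→d14:-→d15:-→d16:-→d17:-→d18:-→d19:-→d20:-→d21:-→d22:-→d23:-→d24:-→d25:-→d26:-→d27:-→d28:H5→d29:-→d30:H1 -> H1
  lookup 240.41.171.93: bits 111100000010100110101011010111 walk d0:-→d1:-→d2:-→d3:-→d4:-→d5:-→d6:-→d7:-→d8:-→d9:-→d10:-→d11:-→d12:-→d13:-→d14:-→d15:-→d16:-→d17:-→d18:-→d19:-→d20:-→d21:-→d22:-→d23:-→d24:-→d25:-→d26:-→d27:-→d28:H5→d29:-→d30:H1 -> H1
  lookup 126.251.136.113: bits ε walk d0:- -> no-route
  add 240.41.160.0/19 -> H3 at depth 19
  add 194.19.112.0/20 -> H2 at depth 20
  add 240.41.0.0/16 -> H5 at depth 16
  add 194.19.0.0/16 -> H6 at depth 16
  lookup 240.41.171.82: bits 1111000000101001101010110101 walk d0:-→d1:-→d2:-→d3:-→d4:-→d5:-→d6:-→d7:-→d8:-→d9:-→d10:-→d11:-→d12:-→d13:-→d14:-→d15:-→d16:H5→d17:-→d18:-→d19:H3→d20:-→d21:-→d22:-→d23:-→d24:-→d25:-→d26:-→d27:-→d28:H5 -> H5
  lookup 194.19.0.1: bits 11000010000100110 walk d0:-→d1:-→d2:-→d3:-→d4:-→d5:-→d6:-→d7:-→d8:-→d9:-→d10:-→d11:-→d12:-→d13:-→d14:-→d15:-→d16:H6→d17:- -> H6
  lookup 240.41.0.2: bits 1111000000101001 walk d0:-→d1:-→d2:-→d3:-→d4:-→d5:-→d6:-→d7:-→d8:-→d9:-→d10:-→d11:-→d12:-→d13:-→d14:-→d15:-→d16:H5 -> H5
  - 240.41.160.0/19 clear@19
  add 194.19.125.0/24 -> H1 at depth 24
  lookup 240.41.171.80: bits 1111000000101001101010110101 walk d0:-→d1:-→d2:-→d3:-→d4:-→d5:-→d6:-→d7:-→d8:-→d9:-→d10:-→d11:-→d12:-→d13:-→d14:-→d15:-→d16:H5→d17:-→d18:-→d19:-→d20:-→d21:-→d22:-→d23:-→d24:-→d25:-→d26:-→d27:-→d28:H5 -> H5
  add 0.0.0.0/0 -> H4 at depth 0
  lookup 194.19.112.28: bits 11000010000100110111 walk d0:H4→d1:-→d2:-→d3:-→d4:-→d5:-→d6:-→d7:-→d8:-→d9:-→d10:-→d11:-→d12:-→d13:-→d14:-→d15:-→d16:H6→d17:-→d18:-→d19:-→d20:H2 -> H2
  add 240.41.171.0/24 -> H3 at depth 24
  add 240.41.171.92/32 -> H7 at depth 32
  - 240.41.0.0/16 clear@16
  lookup 240.41.171.92: bits 11110000001010011010101101011100 walk d0:H4→d1:-→d2:-→d3:-→d4:-→d5:-→d6:-→d7:-→d8:-→d9:-→d10:-→d11:-→d12:-→d13:-→d14:-→d15:-→d16:-→d17:-→d18:-→d19:-→d20:-→d21:-→d22:-→d23:-→d24:H3→d25:-→d26:-→d27:-→d28:H5→d29:-→d30:H1→d31:-→d32:H7 -> H7
  lookup 95.19.114.127: bits ε walk d0:H4 -> H4
  add 164.62.0.0/16 -> H5 at depth 16
  lookup 194.19.125.184: bits 110000100001001101111101 walk d0:H4→d1:-→d2:-→d3:-→d4:-→d5:-→d6:-→d7:-→d8:-→d9:-→d10:-→d11:-→d12:-→d13:-→d14:-→d15:-→d16:H6→d17:-→d18:-→d19:-→d20:H2→d21:-→d22:-→d23:-→d24:H1 -> H1
  add 240.41.168.0/21 -> H6 at depth 21
  lookup 240.41.171.92: bits 11110000001010011010101101011100 walk d0:H4→d1:-→d2:-→d3:-→d4:-→d5:-→d6:-→d7:-→d8:-→d9:-→d10:-→d11:-→d12:-→d13:-→d14:-→d15:-→d16:-→d17:-→d18:-→d19:-→d20:-→d21:H6→d22:-→d23:-→d24:H3→d25:-→d26:-→d27:-→d28:H5→d29:-→d30:H1→d31:-→d32:H7 -> H7
  add 194.16.0.0/12 -> H4 at depth 12

== LOOKUPS ==
["H5","no-route","H1","H1","no-route","H5","H6","H5","H5","H2","H7","H4","H1","H7"]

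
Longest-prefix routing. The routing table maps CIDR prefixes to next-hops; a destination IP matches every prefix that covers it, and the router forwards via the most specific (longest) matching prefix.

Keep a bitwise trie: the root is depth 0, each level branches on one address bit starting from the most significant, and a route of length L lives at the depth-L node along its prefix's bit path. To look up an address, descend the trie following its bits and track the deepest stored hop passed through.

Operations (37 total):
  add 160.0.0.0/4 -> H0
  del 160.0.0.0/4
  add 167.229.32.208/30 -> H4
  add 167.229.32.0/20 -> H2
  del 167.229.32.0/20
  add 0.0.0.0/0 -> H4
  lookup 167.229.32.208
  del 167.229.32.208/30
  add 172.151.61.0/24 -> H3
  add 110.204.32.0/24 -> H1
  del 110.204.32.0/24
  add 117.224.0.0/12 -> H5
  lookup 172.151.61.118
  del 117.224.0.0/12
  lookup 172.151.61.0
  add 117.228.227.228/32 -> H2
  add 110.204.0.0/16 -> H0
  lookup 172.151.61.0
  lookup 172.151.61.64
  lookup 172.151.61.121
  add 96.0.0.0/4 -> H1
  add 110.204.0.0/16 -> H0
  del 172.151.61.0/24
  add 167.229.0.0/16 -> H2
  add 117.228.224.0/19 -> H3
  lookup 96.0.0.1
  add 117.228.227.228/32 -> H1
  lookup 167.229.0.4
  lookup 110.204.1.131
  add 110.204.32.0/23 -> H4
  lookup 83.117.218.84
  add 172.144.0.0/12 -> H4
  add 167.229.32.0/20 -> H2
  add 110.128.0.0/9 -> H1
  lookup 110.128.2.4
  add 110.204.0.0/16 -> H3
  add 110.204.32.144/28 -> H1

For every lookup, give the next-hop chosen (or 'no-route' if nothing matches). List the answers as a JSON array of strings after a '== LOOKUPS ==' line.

Apply in order:
  add 160.0.0.0/4 -> H0 at depth 4
  del 160.0.0.0/4 (clear depth 4)
  add 167.229.32.208/30 -> H4 at depth 30
  add 167.229.32.0/20 -> H2 at depth 20
  del 167.229.32.0/20 (clear depth 20)
  add 0.0.0.0/0 -> H4 at depth 0
  lookup 167.229.32.208: bits 101001111110010100100000110100 walk d0:H4→d1:-→d2:-→d3:-→d4:-→d5:-→d6:-→d7:-→d8:-→d9:-→d10:-→d11:-→d12:-→d13:-→d14:-→d15:-→d16:-→d17:-→d18:-→d19:-→d20:-→d21:-→d22:-→d23:-→d24:-→d25:-→d26:-→d27:-→d28:-→d29:-→d30:H4 -> H4
  del 167.229.32.208/30 (clear depth 30)
  add 172.151.61.0/24 -> H3 at depth 24
  add 110.204.32.0/24 -> H1 at depth 24
  del 110.204.32.0/24 (clear depth 24)
  add 117.224.0.0/12 -> H5 at depth 12
  lookup 172.151.61.118: bits 101011001001011100111101 walk d0:H4→d1:-→d2:-→d3:-→d4:-→d5:-→d6:-→d7:-→d8:-→d9:-→d10:-→d11:-→d12:-→d13:-→d14:-→d15:-→d16:-→d17:-→d18:-→d19:-→d20:-→d21:-→d22:-→d23:-→d24:H3 -> H3
  del 117.224.0.0/12 (clear depth 12)
  lookup 172.151.61.0: bits 101011001001011100111101 walk d0:H4→d1:-→d2:-→d3:-→d4:-→d5:-→d6:-→d7:-→d8:-→d9:-→d10:-→d11:-→d12:-→d13:-→d14:-→d15:-→d16:-→d17:-→d18:-→d19:-→d20:-→d21:-→d22:-→d23:-→d24:H3 -> H3
  add 117.228.227.228/32 -> H2 at depth 32
  add 110.204.0.0/16 -> H0 at depth 16
  lookup 172.151.61.0: bits 101011001001011100111101 walk d0:H4→d1:-→d2:-→d3:-→d4:-→d5:-→d6:-→d7:-→d8:-→d9:-→d10:-→d11:-→d12:-→d13:-→d14:-→d15:-→d16:-→d17:-→d18:-→d19:-→d20:-→d21:-→d22:-→d23:-→d24:H3 -> H3
  lookup 172.151.61.64: bits 101011001001011100111101 walk d0:H4→d1:-→d2:-→d3:-→d4:-→d5:-→d6:-→d7:-→d8:-→d9:-→d10:-→d11:-→d12:-→d13:-→d14:-→d15:-→d16:-→d17:-→d18:-→d19:-→d20:-→d21:-→d22:-→d23:-→d24:H3 -> H3
  lookup 172.151.61.121: bits 101011001001011100111101 walk d0:H4→d1:-→d2:-→d3:-→d4:-→d5:-→d6:-→d7:-→d8:-→d9:-→d10:-→d11:-→d12:-→d13:-→d14:-→d15:-→d16:-→d17:-→d18:-→d19:-→d20:-→d21:-→d22:-→d23:-→d24:H3 -> H3
  add 96.0.0.0/4 -> H1 at depth 4
  add 110.204.0.0/16 -> H0 at depth 16
  del 172.151.61.0/24 (clear depth 24)
  add 167.229.0.0/16 -> H2 at depth 16
  add 117.228.224.0/19 -> H3 at depth 19
  lookup 96.0.0.1: bits 0110 walk d0:H4→d1:-→d2:-→d3:-→d4:H1 -> H1
  add 117.228.227.228/32 -> H1 at depth 32
  lookup 167.229.0.4: bits 101001111110010100 walk d0:H4→d1:-→d2:-→d3:-→d4:-→d5:-→d6:-→d7:-→d8:-→d9:-→d10:-→d11:-→d12:-→d13:-→d14:-→d15:-→d16:H2→d17:-→d18:- -> H2
  lookup 110.204.1.131: bits 011011101100110000 walk d0:H4→d1:-→d2:-→d3:-→d4:H1→d5:-→d6:-→d7:-→d8:-→d9:-→d10:-→d11:-→d12:-→d13:-→d14:-→d15:-→d16:H0→d17:-→d18:- -> H0
  add 110.204.32.0/23 -> H4 at depth 23
  lookup 83.117.218.84: bits 01 walk d0:H4→d1:-→d2:- -> H4
  add 172.144.0.0/12 -> H4 at depth 12
  add 167.229.32.0/20 -> H2 at depth 20
  add 110.128.0.0/9 -> H1 at depth 9
  lookup 110.128.2.4: bits 011011101 walk d0:H4→d1:-→d2:-→d3:-→d4:H1→d5:-→d6:-→d7:-→d8:-→d9:H1 -> H1
  add 110.204.0.0/16 -> H3 at depth 16
  add 110.204.32.144/28 -> H1 at depth 28

== LOOKUPS ==
["H4","H3","H3","H3","H3","H3","H1","H2","H0","H4","H1"]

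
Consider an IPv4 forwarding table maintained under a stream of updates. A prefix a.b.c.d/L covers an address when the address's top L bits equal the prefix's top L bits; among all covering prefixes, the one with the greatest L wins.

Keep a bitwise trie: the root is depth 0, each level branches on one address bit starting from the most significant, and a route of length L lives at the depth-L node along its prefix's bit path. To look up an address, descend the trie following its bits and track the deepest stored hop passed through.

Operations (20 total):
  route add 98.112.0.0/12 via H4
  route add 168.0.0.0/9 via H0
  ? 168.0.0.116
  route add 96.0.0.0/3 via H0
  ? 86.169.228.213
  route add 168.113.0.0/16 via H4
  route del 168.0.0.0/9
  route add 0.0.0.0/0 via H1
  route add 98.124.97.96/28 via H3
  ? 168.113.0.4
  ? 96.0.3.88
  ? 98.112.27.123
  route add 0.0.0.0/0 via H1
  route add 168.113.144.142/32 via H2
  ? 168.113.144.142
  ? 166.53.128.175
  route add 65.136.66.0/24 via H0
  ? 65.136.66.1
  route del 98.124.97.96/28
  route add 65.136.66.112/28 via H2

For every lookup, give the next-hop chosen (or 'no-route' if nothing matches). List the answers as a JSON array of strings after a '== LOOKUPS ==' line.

Apply in order:
  + 98.112.0.0/12 (H4) depth=12
  + 168.0.0.0/9 (H0) depth=9
  Q 168.0.0.116: descend 101010000 ; hops seen [H0] ; pick H0
  + 96.0.0.0/3 (H0) depth=3
  Q 86.169.228.213: descend 01 ; hops seen [∅] ; pick no-route
  + 168.113.0.0/16 (H4) depth=16
  - 168.0.0.0/9 clear@9
  + 0.0.0.0/0 (H1) depth=0
  + 98.124.97.96/28 (H3) depth=28
  Q 168.113.0.4: descend 1010100001110001 ; hops seen [H1,H4] ; pick H4
  Q 96.0.3.88: descend 011000 ; hops seen [H1,H0] ; pick H0
  Q 98.112.27.123: descend 011000100111 ; hops seen [H1,H0,H4] ; pick H4
  + 0.0.0.0/0 (H1) depth=0
  + 168.113.144.142/32 (H2) depth=32
  Q 168.113.144.142: descend 10101000011100011001000010001110 ; hops seen [H1,H4,H2] ; pick H2
  Q 166.53.128.175: descend 1010 ; hops seen [H1] ; pick H1
  + 65.136.66.0/24 (H0) depth=24
  Q 65.136.66.1: descend 010000011000100001000010 ; hops seen [H1,H0] ; pick H0
  - 98.124.97.96/28 clear@28
  + 65.136.66.112/28 (H2) depth=28

== LOOKUPS ==
["H0","no-route","H4","H0","H4","H2","H1","H0"]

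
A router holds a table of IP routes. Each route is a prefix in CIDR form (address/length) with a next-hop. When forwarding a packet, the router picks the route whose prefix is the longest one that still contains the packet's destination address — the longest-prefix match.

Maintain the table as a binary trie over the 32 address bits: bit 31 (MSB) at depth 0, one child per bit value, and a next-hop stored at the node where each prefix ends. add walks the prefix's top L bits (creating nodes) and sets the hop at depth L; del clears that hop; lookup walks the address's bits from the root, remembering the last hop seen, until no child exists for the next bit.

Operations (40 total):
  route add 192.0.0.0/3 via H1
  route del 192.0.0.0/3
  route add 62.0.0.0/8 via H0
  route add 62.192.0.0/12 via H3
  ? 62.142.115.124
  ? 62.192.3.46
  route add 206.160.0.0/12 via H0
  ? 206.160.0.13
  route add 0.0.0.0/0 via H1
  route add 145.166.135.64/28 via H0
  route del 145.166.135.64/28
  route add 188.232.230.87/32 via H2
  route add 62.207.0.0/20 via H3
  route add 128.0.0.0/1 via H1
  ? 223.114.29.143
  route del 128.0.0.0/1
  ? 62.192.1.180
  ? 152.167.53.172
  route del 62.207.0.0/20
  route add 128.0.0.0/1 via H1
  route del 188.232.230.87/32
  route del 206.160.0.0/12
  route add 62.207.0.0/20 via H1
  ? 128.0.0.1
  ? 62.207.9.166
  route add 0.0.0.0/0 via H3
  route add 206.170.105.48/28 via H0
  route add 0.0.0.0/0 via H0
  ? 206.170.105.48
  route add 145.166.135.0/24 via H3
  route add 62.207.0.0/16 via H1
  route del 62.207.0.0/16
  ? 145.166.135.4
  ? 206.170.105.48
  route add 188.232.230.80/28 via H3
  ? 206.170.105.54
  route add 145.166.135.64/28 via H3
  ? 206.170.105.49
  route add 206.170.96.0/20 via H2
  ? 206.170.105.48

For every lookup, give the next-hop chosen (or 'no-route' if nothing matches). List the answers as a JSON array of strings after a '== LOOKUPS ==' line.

Apply in order:
  + 192.0.0.0/3 (H1) depth=3
  - 192.0.0.0/3 clear@3
  + 62.0.0.0/8 (H0) depth=8
  + 62.192.0.0/12 (H3) depth=12
  ? 62.142.115.124  path d0:-→d1:-→d2:-→d3:-→d4:-→d5:-→d6:-→d7:-→d8:H0→d9:-  best=H0
  ? 62.192.3.46  path d0:-→d1:-→d2:-→d3:-→d4:-→d5:-→d6:-→d7:-→d8:H0→d9:-→d10:-→d11:-→d12:H3  best=H3
  + 206.160.0.0/12 (H0) depth=12
  ? 206.160.0.13  path d0:-→d1:-→d2:-→d3:-→d4:-→d5:-→d6:-→d7:-→d8:-→d9:-→d10:-→d11:-→d12:H0  best=H0
  + 0.0.0.0/0 (H1) depth=0
  + 145.166.135.64/28 (H0) depth=28
  - 145.166.135.64/28 clear@28
  + 188.232.230.87/32 (H2) depth=32
  + 62.207.0.0/20 (H3) depth=20
  + 128.0.0.0/1 (H1) depth=1
  ? 223.114.29.143  path d0:H1→d1:H1→d2:-→d3:-  best=H1
  - 128.0.0.0/1 clear@1
  ? 62.192.1.180  path d0:H1→d1:-→d2:-→d3:-→d4:-→d5:-→d6:-→d7:-→d8:H0→d9:-→d10:-→d11:-→d12:H3  best=H3
  ? 152.167.53.172  path d0:H1→d1:-→d2:-→d3:-→d4:-  best=H1
  - 62.207.0.0/20 clear@20
  + 128.0.0.0/1 (H1) depth=1
  - 188.232.230.87/32 clear@32
  - 206.160.0.0/12 clear@12
  + 62.207.0.0/20 (H1) depth=20
  ? 128.0.0.1  path d0:H1→d1:H1→d2:-→d3:-  best=H1
  ? 62.207.9.166  path d0:H1→d1:-→d2:-→d3:-→d4:-→d5:-→d6:-→d7:-→d8:H0→d9:-→d10:-→d11:-→d12:H3→d13:-→d14:-→d15:-→d16:-→d17:-→d18:-→d19:-→d20:H1  best=H1
  + 0.0.0.0/0 (H3) depth=0
  + 206.170.105.48/28 (H0) depth=28
  + 0.0.0.0/0 (H0) depth=0
  ? 206.170.105.48  path d0:H0→d1:H1→d2:-→d3:-→d4:-→d5:-→d6:-→d7:-→d8:-→d9:-→d10:-→d11:-→d12:-→d13:-→d14:-→d15:-→d16:-→d17:-→d18:-→d19:-→d20:-→d21:-→d22:-→d23:-→d24:-→d25:-→d26:-→d27:-→d28:H0  best=H0
  + 145.166.135.0/24 (H3) depth=24
  + 62.207.0.0/16 (H1) depth=16
  - 62.207.0.0/16 clear@16
  ? 145.166.135.4  path d0:H0→d1:H1→d2:-→d3:-→d4:-→d5:-→d6:-→d7:-→d8:-→d9:-→d10:-→d11:-→d12:-→d13:-→d14:-→d15:-→d16:-→d17:-→d18:-→d19:-→d20:-→d21:-→d22:-→d23:-→d24:H3→d25:-  best=H3
  ? 206.170.105.48  path d0:H0→d1:H1→d2:-→d3:-→d4:-→d5:-→d6:-→d7:-→d8:-→d9:-→d10:-→d11:-→d12:-→d13:-→d14:-→d15:-→d16:-→d17:-→d18:-→d19:-→d20:-→d21:-→d22:-→d23:-→d24:-→d25:-→d26:-→d27:-→d28:H0  best=H0
  + 188.232.230.80/28 (H3) depth=28
  ? 206.170.105.54  path d0:H0→d1:H1→d2:-→d3:-→d4:-→d5:-→d6:-→d7:-→d8:-→d9:-→d10:-→d11:-→d12:-→d13:-→d14:-→d15:-→d16:-→d17:-→d18:-→d19:-→d20:-→d21:-→d22:-→d23:-→d24:-→d25:-→d26:-→d27:-→d28:H0  best=H0
  + 145.166.135.64/28 (H3) depth=28
  ? 206.170.105.49  path d0:H0→d1:H1→d2:-→d3:-→d4:-→d5:-→d6:-→d7:-→d8:-→d9:-→d10:-→d11:-→d12:-→d13:-→d14:-→d15:-→d16:-→d17:-→d18:-→d19:-→d20:-→d21:-→d22:-→d23:-→d24:-→d25:-→d26:-→d27:-→d28:H0  best=H0
  + 206.170.96.0/20 (H2) depth=20
  ? 206.170.105.48  path d0:H0→d1:H1→d2:-→d3:-→d4:-→d5:-→d6:-→d7:-→d8:-→d9:-→d10:-→d11:-→d12:-→d13:-→d14:-→d15:-→d16:-→d17:-→d18:-→d19:-→d20:H2→d21:-→d22:-→d23:-→d24:-→d25:-→d26:-→d27:-→d28:H0  best=H0

== LOOKUPS ==
["H0","H3","H0","H1","H3","H1","H1","H1","H0","H3","H0","H0","H0","H0"]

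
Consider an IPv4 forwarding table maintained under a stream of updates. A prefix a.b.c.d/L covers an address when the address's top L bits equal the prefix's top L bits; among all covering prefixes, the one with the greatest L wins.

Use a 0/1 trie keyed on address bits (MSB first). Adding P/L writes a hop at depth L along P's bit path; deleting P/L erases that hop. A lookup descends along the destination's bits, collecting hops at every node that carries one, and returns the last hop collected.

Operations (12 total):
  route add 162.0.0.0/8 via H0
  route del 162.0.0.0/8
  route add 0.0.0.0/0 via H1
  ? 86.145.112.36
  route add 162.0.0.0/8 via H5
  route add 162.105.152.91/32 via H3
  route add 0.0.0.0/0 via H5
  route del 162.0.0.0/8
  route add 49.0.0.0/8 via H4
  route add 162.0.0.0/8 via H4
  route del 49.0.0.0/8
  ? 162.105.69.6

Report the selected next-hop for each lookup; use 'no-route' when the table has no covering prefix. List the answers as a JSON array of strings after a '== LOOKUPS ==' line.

Process each operation:
  add 162.0.0.0/8 -> H0 at depth 8
  del 162.0.0.0/8 (clear depth 8)
  add 0.0.0.0/0 -> H1 at depth 0
  ? 86.145.112.36  path d0:H1  best=H1
  add 162.0.0.0/8 -> H5 at depth 8
  add 162.105.152.91/32 -> H3 at depth 32
  add 0.0.0.0/0 -> H5 at depth 0
  del 162.0.0.0/8 (clear depth 8)
  add 49.0.0.0/8 -> H4 at depth 8
  add 162.0.0.0/8 -> H4 at depth 8
  del 49.0.0.0/8 (clear depth 8)
  ? 162.105.69.6  path d0:H5→d1:-→d2:-→d3:-→d4:-→d5:-→d6:-→d7:-→d8:H4→d9:-→d10:-→d11:-→d12:-→d13:-→d14:-→d15:-→d16:-  best=H4

== LOOKUPS ==
["H1","H4"]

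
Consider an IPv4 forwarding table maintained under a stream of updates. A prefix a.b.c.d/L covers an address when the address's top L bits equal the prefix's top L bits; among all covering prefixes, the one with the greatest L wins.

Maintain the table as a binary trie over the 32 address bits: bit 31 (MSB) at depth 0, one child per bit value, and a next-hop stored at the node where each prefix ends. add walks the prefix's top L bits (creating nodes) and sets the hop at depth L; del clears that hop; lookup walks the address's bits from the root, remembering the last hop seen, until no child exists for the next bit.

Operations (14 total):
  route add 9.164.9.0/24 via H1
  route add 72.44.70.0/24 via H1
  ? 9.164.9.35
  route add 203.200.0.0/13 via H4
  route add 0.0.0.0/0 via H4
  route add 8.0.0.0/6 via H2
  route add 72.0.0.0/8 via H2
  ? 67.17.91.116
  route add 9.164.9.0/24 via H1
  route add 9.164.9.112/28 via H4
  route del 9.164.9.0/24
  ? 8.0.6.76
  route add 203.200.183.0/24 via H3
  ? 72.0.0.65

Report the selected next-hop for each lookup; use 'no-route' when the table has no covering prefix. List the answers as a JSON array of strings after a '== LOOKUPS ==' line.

Apply in order:
  add 9.164.9.0/24 -> H1 at depth 24
  add 72.44.70.0/24 -> H1 at depth 24
  Q 9.164.9.35: descend 000010011010010000001001 ; hops seen [H1] ; pick H1
  add 203.200.0.0/13 -> H4 at depth 13
  add 0.0.0.0/0 -> H4 at depth 0
  add 8.0.0.0/6 -> H2 at depth 6
  add 72.0.0.0/8 -> H2 at depth 8
  Q 67.17.91.116: descend 0100 ; hops seen [H4] ; pick H4
  add 9.164.9.0/24 -> H1 at depth 24
  add 9.164.9.112/28 -> H4 at depth 28
  del 9.164.9.0/24 (clear depth 24)
  Q 8.0.6.76: descend 0000100 ; hops seen [H4,H2] ; pick H2
  add 203.200.183.0/24 -> H3 at depth 24
  Q 72.0.0.65: descend 0100100000 ; hops seen [H4,H2] ; pick H2

== LOOKUPS ==
["H1","H4","H2","H2"]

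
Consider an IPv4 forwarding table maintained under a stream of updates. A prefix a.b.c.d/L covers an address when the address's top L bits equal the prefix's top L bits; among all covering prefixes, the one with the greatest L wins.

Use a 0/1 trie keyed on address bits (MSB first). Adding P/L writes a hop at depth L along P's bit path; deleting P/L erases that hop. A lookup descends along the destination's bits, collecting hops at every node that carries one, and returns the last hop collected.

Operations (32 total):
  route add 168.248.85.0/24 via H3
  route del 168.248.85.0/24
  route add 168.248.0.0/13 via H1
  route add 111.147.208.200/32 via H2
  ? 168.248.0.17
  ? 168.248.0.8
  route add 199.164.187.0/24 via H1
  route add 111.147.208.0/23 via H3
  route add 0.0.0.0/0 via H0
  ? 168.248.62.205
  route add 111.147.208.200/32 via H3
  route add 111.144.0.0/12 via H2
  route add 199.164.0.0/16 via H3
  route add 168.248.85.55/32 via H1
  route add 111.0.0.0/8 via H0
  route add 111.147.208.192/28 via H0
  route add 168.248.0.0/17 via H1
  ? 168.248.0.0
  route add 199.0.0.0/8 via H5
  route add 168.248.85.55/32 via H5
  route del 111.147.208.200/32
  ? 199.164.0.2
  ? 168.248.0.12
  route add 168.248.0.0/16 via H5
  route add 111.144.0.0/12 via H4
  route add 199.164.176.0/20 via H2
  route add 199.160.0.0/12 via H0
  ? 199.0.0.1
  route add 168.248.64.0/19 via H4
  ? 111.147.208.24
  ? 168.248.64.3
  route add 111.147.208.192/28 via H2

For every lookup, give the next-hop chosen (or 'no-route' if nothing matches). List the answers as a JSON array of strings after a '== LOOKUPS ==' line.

Process each operation:
  + 168.248.85.0/24 (H3) depth=24
  del 168.248.85.0/24 (clear depth 24)
  + 168.248.0.0/13 (H1) depth=13
  + 111.147.208.200/32 (H2) depth=32
  ? 168.248.0.17  path d0:-→d1:-→d2:-→d3:-→d4:-→d5:-→d6:-→d7:-→d8:-→d9:-→d10:-→d11:-→d12:-→d13:H1→d14:-→d15:-→d16:-→d17:-  best=H1
  ? 168.248.0.8  path d0:-→d1:-→d2:-→d3:-→d4:-→d5:-→d6:-→d7:-→d8:-→d9:-→d10:-→d11:-→d12:-→d13:H1→d14:-→d15:-→d16:-→d17:-  best=H1
  + 199.164.187.0/24 (H1) depth=24
  + 111.147.208.0/23 (H3) depth=23
  + 0.0.0.0/0 (H0) depth=0
  ? 168.248.62.205  path d0:H0→d1:-→d2:-→d3:-→d4:-→d5:-→d6:-→d7:-→d8:-→d9:-→d10:-→d11:-→d12:-→d13:H1→d14:-→d15:-→d16:-→d17:-  best=H1
  + 111.147.208.200/32 (H3) depth=32
  + 111.144.0.0/12 (H2) depth=12
  + 199.164.0.0/16 (H3) depth=16
  + 168.248.85.55/32 (H1) depth=32
  + 111.0.0.0/8 (H0) depth=8
  + 111.147.208.192/28 (H0) depth=28
  + 168.248.0.0/17 (H1) depth=17
  ? 168.248.0.0  path d0:H0→d1:-→d2:-→d3:-→d4:-→d5:-→d6:-→d7:-→d8:-→d9:-→d10:-→d11:-→d12:-→d13:H1→d14:-→d15:-→d16:-→d17:H1  best=H1
  + 199.0.0.0/8 (H5) depth=8
  + 168.248.85.55/32 (H5) depth=32
  del 111.147.208.200/32 (clear depth 32)
  ? 199.164.0.2  path d0:H0→d1:-→d2:-→d3:-→d4:-→d5:-→d6:-→d7:-→d8:H5→d9:-→d10:-→d11:-→d12:-→d13:-→d14:-→d15:-→d16:H3  best=H3
  ? 168.248.0.12  path d0:H0→d1:-→d2:-→d3:-→d4:-→d5:-→d6:-→d7:-→d8:-→d9:-→d10:-→d11:-→d12:-→d13:H1→d14:-→d15:-→d16:-→d17:H1  best=H1
  + 168.248.0.0/16 (H5) depth=16
  + 111.144.0.0/12 (H4) depth=12
  + 199.164.176.0/20 (H2) depth=20
  + 199.160.0.0/12 (H0) depth=12
  ? 199.0.0.1  path d0:H0→d1:-→d2:-→d3:-→d4:-→d5:-→d6:-→d7:-→d8:H5  best=H5
  + 168.248.64.0/19 (H4) depth=19
  ? 111.147.208.24  path d0:H0→d1:-→d2:-→d3:-→d4:-→d5:-→d6:-→d7:-→d8:H0→d9:-→d10:-→d11:-→d12:H4→d13:-→d14:-→d15:-→d16:-→d17:-→d18:-→d19:-→d20:-→d21:-→d22:-→d23:H3→d24:-  best=H3
  ? 168.248.64.3  path d0:H0→d1:-→d2:-→d3:-→d4:-→d5:-→d6:-→d7:-→d8:-→d9:-→d10:-→d11:-→d12:-→d13:H1→d14:-→d15:-→d16:H5→d17:H1→d18:-→d19:H4  best=H4
  + 111.147.208.192/28 (H2) depth=28

== LOOKUPS ==
["H1","H1","H1","H1","H3","H1","H5","H3","H4"]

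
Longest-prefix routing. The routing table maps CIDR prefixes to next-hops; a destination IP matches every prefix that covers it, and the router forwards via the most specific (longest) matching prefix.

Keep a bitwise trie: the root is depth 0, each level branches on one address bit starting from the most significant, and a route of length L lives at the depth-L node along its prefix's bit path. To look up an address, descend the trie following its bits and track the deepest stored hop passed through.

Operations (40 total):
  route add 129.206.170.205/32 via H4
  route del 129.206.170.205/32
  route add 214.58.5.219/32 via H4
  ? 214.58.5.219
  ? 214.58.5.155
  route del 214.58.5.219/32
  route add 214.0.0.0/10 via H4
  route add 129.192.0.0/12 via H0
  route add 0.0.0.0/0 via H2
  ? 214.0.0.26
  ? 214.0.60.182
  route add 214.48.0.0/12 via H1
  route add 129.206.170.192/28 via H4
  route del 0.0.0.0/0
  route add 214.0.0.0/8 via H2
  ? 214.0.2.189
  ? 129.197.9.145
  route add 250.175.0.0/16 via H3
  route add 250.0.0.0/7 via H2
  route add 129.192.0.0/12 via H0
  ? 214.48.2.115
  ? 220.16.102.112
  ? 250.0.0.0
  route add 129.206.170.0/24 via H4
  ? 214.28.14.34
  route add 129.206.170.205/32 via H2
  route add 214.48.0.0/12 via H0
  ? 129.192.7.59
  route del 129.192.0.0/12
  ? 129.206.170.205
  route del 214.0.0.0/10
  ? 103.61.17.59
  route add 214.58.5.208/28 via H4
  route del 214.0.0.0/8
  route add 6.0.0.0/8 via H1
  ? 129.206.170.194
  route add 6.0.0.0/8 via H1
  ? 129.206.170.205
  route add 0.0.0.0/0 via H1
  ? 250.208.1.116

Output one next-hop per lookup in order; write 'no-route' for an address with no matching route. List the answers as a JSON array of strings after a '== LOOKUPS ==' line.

Process each operation:
  add 129.206.170.205/32 -> H4 at depth 32
  - 129.206.170.205/32 clear@32
  add 214.58.5.219/32 -> H4 at depth 32
  Q 214.58.5.219: descend 11010110001110100000010111011011 ; hops seen [H4] ; pick H4
  Q 214.58.5.155: descend 1101011000111010000001011 ; hops seen [∅] ; pick no-route
  - 214.58.5.219/32 clear@32
  add 214.0.0.0/10 -> H4 at depth 10
  add 129.192.0.0/12 -> H0 at depth 12
  add 0.0.0.0/0 -> H2 at depth 0
  Q 214.0.0.26: descend 1101011000 ; hops seen [H2,H4] ; pick H4
  Q 214.0.60.182: descend 1101011000 ; hops seen [H2,H4] ; pick H4
  add 214.48.0.0/12 -> H1 at depth 12
  add 129.206.170.192/28 -> H4 at depth 28
  - 0.0.0.0/0 clear@0
  add 214.0.0.0/8 -> H2 at depth 8
  Q 214.0.2.189: descend 1101011000 ; hops seen [H2,H4] ; pick H4
  Q 129.197.9.145: descend 100000011100 ; hops seen [H0] ; pick H0
  add 250.175.0.0/16 -> H3 at depth 16
  add 250.0.0.0/7 -> H2 at depth 7
  add 129.192.0.0/12 -> H0 at depth 12
  Q 214.48.2.115: descend 110101100011 ; hops seen [H2,H4,H1] ; pick H1
  Q 220.16.102.112: descend 1101 ; hops seen [∅] ; pick no-route
  Q 250.0.0.0: descend 11111010 ; hops seen [H2] ; pick H2
  add 129.206.170.0/24 -> H4 at depth 24
  Q 214.28.14.34: descend 1101011000 ; hops seen [H2,H4] ; pick H4
  add 129.206.170.205/32 -> H2 at depth 32
  add 214.48.0.0/12 -> H0 at depth 12
  Q 129.192.7.59: descend 100000011100 ; hops seen [H0] ; pick H0
  - 129.192.0.0/12 clear@12
  Q 129.206.170.205: descend 10000001110011101010101011001101 ; hops seen [H4,H4,H2] ; pick H2
  - 214.0.0.0/10 clear@10
  Q 103.61.17.59: descend ε ; hops seen [∅] ; pick no-route
  add 214.58.5.208/28 -> H4 at depth 28
  - 214.0.0.0/8 clear@8
  add 6.0.0.0/8 -> H1 at depth 8
  Q 129.206.170.194: descend 1000000111001110101010101100 ; hops seen [H4,H4] ; pick H4
  add 6.0.0.0/8 -> H1 at depth 8
  Q 129.206.170.205: descend 10000001110011101010101011001101 ; hops seen [H4,H4,H2] ; pick H2
  add 0.0.0.0/0 -> H1 at depth 0
  Q 250.208.1.116: descend 111110101 ; hops seen [H1,H2] ; pick H2

== LOOKUPS ==
["H4","no-route","H4","H4","H4","H0","H1","no-route","H2","H4","H0","H2","no-route","H4","H2","H2"]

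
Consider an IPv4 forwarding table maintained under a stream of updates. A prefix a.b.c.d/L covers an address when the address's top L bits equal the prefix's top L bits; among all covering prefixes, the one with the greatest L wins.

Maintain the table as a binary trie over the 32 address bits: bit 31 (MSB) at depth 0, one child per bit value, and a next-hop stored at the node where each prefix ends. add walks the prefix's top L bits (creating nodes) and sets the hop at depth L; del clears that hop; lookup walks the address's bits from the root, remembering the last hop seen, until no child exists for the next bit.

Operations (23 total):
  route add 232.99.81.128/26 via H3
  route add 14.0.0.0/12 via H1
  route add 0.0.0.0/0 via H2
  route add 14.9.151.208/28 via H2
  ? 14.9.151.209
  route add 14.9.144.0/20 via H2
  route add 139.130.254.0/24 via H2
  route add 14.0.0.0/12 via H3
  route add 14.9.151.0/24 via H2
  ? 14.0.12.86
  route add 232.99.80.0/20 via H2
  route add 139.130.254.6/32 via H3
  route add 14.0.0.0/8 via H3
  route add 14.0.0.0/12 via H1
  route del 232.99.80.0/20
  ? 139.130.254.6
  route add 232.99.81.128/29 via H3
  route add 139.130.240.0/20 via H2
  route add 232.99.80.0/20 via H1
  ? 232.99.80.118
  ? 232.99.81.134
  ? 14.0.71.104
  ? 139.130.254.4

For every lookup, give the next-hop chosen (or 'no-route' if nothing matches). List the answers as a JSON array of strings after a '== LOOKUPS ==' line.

Apply in order:
  + 232.99.81.128/26 (H3) depth=26
  + 14.0.0.0/12 (H1) depth=12
  + 0.0.0.0/0 (H2) depth=0
  + 14.9.151.208/28 (H2) depth=28
  Q 14.9.151.209: descend 0000111000001001100101111101 ; hops seen [H2,H1,H2] ; pick H2
  + 14.9.144.0/20 (H2) depth=20
  + 139.130.254.0/24 (H2) depth=24
  + 14.0.0.0/12 (H3) depth=12
  + 14.9.151.0/24 (H2) depth=24
  Q 14.0.12.86: descend 000011100000 ; hops seen [H2,H3] ; pick H3
  + 232.99.80.0/20 (H2) depth=20
  + 139.130.254.6/32 (H3) depth=32
  + 14.0.0.0/8 (H3) depth=8
  + 14.0.0.0/12 (H1) depth=12
  del 232.99.80.0/20 (clear depth 20)
  Q 139.130.254.6: descend 10001011100000101111111000000110 ; hops seen [H2,H2,H3] ; pick H3
  + 232.99.81.128/29 (H3) depth=29
  + 139.130.240.0/20 (H2) depth=20
  + 232.99.80.0/20 (H1) depth=20
  Q 232.99.80.118: descend 11101000011000110101000 ; hops seen [H2,H1] ; pick H1
  Q 232.99.81.134: descend 11101000011000110101000110000 ; hops seen [H2,H1,H3,H3] ; pick H3
  Q 14.0.71.104: descend 000011100000 ; hops seen [H2,H3,H1] ; pick H1
  Q 139.130.254.4: descend 100010111000001011111110000001 ; hops seen [H2,H2,H2] ; pick H2

== LOOKUPS ==
["H2","H3","H3","H1","H3","H1","H2"]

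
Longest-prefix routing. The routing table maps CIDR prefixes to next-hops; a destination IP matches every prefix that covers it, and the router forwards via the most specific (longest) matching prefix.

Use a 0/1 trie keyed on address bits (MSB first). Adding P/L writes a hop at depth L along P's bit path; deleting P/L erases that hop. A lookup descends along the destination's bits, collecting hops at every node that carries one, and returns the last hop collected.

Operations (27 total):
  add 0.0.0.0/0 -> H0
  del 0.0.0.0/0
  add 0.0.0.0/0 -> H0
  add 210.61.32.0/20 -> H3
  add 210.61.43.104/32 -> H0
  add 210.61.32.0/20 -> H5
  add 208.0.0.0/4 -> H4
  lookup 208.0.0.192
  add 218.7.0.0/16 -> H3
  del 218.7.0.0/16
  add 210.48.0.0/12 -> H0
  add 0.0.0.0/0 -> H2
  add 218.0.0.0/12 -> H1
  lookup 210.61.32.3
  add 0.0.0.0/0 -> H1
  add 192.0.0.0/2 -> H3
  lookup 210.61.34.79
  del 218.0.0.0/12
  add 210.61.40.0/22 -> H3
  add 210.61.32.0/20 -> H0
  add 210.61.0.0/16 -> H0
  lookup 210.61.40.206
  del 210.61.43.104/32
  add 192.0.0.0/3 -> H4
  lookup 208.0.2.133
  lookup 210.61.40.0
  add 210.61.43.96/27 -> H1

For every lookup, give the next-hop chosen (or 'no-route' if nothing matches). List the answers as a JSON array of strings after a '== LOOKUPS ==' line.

Process each operation:
  + 0.0.0.0/0 (H0) depth=0
  - 0.0.0.0/0 clear@0
  + 0.0.0.0/0 (H0) depth=0
  + 210.61.32.0/20 (H3) depth=20
  + 210.61.43.104/32 (H0) depth=32
  + 210.61.32.0/20 (H5) depth=20
  + 208.0.0.0/4 (H4) depth=4
  Q 208.0.0.192: descend 110100 ; hops seen [H0,H4] ; pick H4
  + 218.7.0.0/16 (H3) depth=16
  - 218.7.0.0/16 clear@16
  + 210.48.0.0/12 (H0) depth=12
  + 0.0.0.0/0 (H2) depth=0
  + 218.0.0.0/12 (H1) depth=12
  Q 210.61.32.3: descend 11010010001111010010 ; hops seen [H2,H4,H0,H5] ; pick H5
  + 0.0.0.0/0 (H1) depth=0
  + 192.0.0.0/2 (H3) depth=2
  Q 210.61.34.79: descend 11010010001111010010 ; hops seen [H1,H3,H4,H0,H5] ; pick H5
  - 218.0.0.0/12 clear@12
  + 210.61.40.0/22 (H3) depth=22
  + 210.61.32.0/20 (H0) depth=20
  + 210.61.0.0/16 (H0) depth=16
  Q 210.61.40.206: descend 1101001000111101001010 ; hops seen [H1,H3,H4,H0,H0,H0,H3] ; pick H3
  - 210.61.43.104/32 clear@32
  + 192.0.0.0/3 (H4) depth=3
  Q 208.0.2.133: descend 110100 ; hops seen [H1,H3,H4,H4] ; pick H4
  Q 210.61.40.0: descend 1101001000111101001010 ; hops seen [H1,H3,H4,H4,H0,H0,H0,H3] ; pick H3
  + 210.61.43.96/27 (H1) depth=27

== LOOKUPS ==
["H4","H5","H5","H3","H4","H3"]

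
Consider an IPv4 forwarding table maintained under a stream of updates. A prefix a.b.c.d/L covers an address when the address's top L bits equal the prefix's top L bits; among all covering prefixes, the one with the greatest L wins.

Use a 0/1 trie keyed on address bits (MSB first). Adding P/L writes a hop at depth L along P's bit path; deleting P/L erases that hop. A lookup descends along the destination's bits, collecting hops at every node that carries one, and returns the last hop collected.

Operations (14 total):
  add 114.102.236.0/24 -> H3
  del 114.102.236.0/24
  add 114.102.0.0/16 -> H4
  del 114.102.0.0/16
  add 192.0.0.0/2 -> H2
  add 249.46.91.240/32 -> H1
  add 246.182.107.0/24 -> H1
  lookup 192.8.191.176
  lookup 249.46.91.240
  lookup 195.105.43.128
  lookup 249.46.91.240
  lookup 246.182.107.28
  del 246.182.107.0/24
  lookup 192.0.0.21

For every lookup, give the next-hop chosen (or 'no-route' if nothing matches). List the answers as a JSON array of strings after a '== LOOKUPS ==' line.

Trace:
  + 114.102.236.0/24 (H3) depth=24
  - 114.102.236.0/24 clear@24
  + 114.102.0.0/16 (H4) depth=16
  - 114.102.0.0/16 clear@16
  + 192.0.0.0/2 (H2) depth=2
  + 249.46.91.240/32 (H1) depth=32
  + 246.182.107.0/24 (H1) depth=24
  Q 192.8.191.176: descend 11 ; hops seen [H2] ; pick H2
  Q 249.46.91.240: descend 11111001001011100101101111110000 ; hops seen [H2,H1] ; pick H1
  Q 195.105.43.128: descend 11 ; hops seen [H2] ; pick H2
  Q 249.46.91.240: descend 11111001001011100101101111110000 ; hops seen [H2,H1] ; pick H1
  Q 246.182.107.28: descend 111101101011011001101011 ; hops seen [H2,H1] ; pick H1
  - 246.182.107.0/24 clear@24
  Q 192.0.0.21: descend 11 ; hops seen [H2] ; pick H2

== LOOKUPS ==
["H2","H1","H2","H1","H1","H2"]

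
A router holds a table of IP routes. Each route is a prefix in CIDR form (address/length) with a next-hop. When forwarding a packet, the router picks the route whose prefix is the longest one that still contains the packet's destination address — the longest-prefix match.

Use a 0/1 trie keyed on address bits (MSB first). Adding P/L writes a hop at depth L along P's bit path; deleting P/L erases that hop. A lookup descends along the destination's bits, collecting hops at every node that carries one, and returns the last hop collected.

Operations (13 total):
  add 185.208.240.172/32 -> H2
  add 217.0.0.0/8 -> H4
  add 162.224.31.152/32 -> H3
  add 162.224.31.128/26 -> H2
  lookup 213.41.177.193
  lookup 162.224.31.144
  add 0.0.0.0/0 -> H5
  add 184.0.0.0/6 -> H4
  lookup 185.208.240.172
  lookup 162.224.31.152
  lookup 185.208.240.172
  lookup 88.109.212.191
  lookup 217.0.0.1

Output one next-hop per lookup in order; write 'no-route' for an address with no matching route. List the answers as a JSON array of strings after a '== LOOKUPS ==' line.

Process each operation:
  + 185.208.240.172/32 (H2) depth=32
  + 217.0.0.0/8 (H4) depth=8
  + 162.224.31.152/32 (H3) depth=32
  + 162.224.31.128/26 (H2) depth=26
  Q 213.41.177.193: descend 1101 ; hops seen [∅] ; pick no-route
  Q 162.224.31.144: descend 1010001011100000000111111001 ; hops seen [H2] ; pick H2
  + 0.0.0.0/0 (H5) depth=0
  + 184.0.0.0/6 (H4) depth=6
  Q 185.208.240.172: descend 10111001110100001111000010101100 ; hops seen [H5,H4,H2] ; pick H2
  Q 162.224.31.152: descend 10100010111000000001111110011000 ; hops seen [H5,H2,H3] ; pick H3
  Q 185.208.240.172: descend 10111001110100001111000010101100 ; hops seen [H5,H4,H2] ; pick H2
  Q 88.109.212.191: descend ε ; hops seen [H5] ; pick H5
  Q 217.0.0.1: descend 11011001 ; hops seen [H5,H4] ; pick H4

== LOOKUPS ==
["no-route","H2","H2","H3","H2","H5","H4"]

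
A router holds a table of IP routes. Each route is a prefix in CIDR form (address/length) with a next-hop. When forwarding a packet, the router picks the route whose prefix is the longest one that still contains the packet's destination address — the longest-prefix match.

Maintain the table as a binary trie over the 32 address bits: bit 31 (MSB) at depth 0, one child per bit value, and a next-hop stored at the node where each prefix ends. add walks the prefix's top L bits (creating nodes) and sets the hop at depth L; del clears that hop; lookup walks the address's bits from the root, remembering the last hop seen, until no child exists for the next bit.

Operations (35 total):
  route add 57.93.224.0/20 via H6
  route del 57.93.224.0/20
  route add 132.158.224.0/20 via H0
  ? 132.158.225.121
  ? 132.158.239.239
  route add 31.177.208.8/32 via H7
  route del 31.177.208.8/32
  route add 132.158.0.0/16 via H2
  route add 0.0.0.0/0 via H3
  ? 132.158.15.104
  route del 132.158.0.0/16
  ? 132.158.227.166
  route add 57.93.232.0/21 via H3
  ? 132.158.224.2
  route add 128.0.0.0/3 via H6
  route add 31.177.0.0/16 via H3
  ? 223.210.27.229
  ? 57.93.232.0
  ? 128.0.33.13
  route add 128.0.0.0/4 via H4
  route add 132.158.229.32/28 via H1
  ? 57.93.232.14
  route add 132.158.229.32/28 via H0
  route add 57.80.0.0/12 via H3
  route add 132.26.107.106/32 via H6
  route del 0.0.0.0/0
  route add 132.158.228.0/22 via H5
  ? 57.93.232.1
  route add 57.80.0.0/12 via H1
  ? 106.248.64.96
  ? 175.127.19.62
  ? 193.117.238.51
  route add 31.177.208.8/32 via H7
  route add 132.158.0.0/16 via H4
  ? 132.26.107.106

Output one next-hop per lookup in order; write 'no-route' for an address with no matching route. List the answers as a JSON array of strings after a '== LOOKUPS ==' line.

Process each operation:
  add 57.93.224.0/20 -> H6 at depth 20
  - 57.93.224.0/20 clear@20
  add 132.158.224.0/20 -> H0 at depth 20
  ? 132.158.225.121  path d0:-→d1:-→d2:-→d3:-→d4:-→d5:-→d6:-→d7:-→d8:-→d9:-→d10:-→d11:-→d12:-→d13:-→d14:-→d15:-→d16:-→d17:-→d18:-→d19:-→d20:H0  best=H0
  ? 132.158.239.239  path d0:-→d1:-→d2:-→d3:-→d4:-→d5:-→d6:-→d7:-→d8:-→d9:-→d10:-→d11:-→d12:-→d13:-→d14:-→d15:-→d16:-→d17:-→d18:-→d19:-→d20:H0  best=H0
  add 31.177.208.8/32 -> H7 at depth 32
  - 31.177.208.8/32 clear@32
  add 132.158.0.0/16 -> H2 at depth 16
  add 0.0.0.0/0 -> H3 at depth 0
  ? 132.158.15.104  path d0:H3→d1:-→d2:-→d3:-→d4:-→d5:-→d6:-→d7:-→d8:-→d9:-→d10:-→d11:-→d12:-→d13:-→d14:-→d15:-→d16:H2  best=H2
  - 132.158.0.0/16 clear@16
  ? 132.158.227.166  path d0:H3→d1:-→d2:-→d3:-→d4:-→d5:-→d6:-→d7:-→d8:-→d9:-→d10:-→d11:-→d12:-→d13:-→d14:-→d15:-→d16:-→d17:-→d18:-→d19:-→d20:H0  best=H0
  add 57.93.232.0/21 -> H3 at depth 21
  ? 132.158.224.2  path d0:H3→d1:-→d2:-→d3:-→d4:-→d5:-→d6:-→d7:-→d8:-→d9:-→d10:-→d11:-→d12:-→d13:-→d14:-→d15:-→d16:-→d17:-→d18:-→d19:-→d20:H0  best=H0
  add 128.0.0.0/3 -> H6 at depth 3
  add 31.177.0.0/16 -> H3 at depth 16
  ? 223.210.27.229  path d0:H3→d1:-  best=H3
  ? 57.93.232.0  path d0:H3→d1:-→d2:-→d3:-→d4:-→d5:-→d6:-→d7:-→d8:-→d9:-→d10:-→d11:-→d12:-→d13:-→d14:-→d15:-→d16:-→d17:-→d18:-→d19:-→d20:-→d21:H3  best=H3
  ? 128.0.33.13  path d0:H3→d1:-→d2:-→d3:H6→d4:-→d5:-  best=H6
  add 128.0.0.0/4 -> H4 at depth 4
  add 132.158.229.32/28 -> H1 at depth 28
  ? 57.93.232.14  path d0:H3→d1:-→d2:-→d3:-→d4:-→d5:-→d6:-→d7:-→d8:-→d9:-→d10:-→d11:-→d12:-→d13:-→d14:-→d15:-→d16:-→d17:-→d18:-→d19:-→d20:-→d21:H3  best=H3
  add 132.158.229.32/28 -> H0 at depth 28
  add 57.80.0.0/12 -> H3 at depth 12
  add 132.26.107.106/32 -> H6 at depth 32
  - 0.0.0.0/0 clear@0
  add 132.158.228.0/22 -> H5 at depth 22
  ? 57.93.232.1  path d0:-→d1:-→d2:-→d3:-→d4:-→d5:-→d6:-→d7:-→d8:-→d9:-→d10:-→d11:-→d12:H3→d13:-→d14:-→d15:-→d16:-→d17:-→d18:-→d19:-→d20:-→d21:H3  best=H3
  add 57.80.0.0/12 -> H1 at depth 12
  ? 106.248.64.96  path d0:-→d1:-  best=no-route
  ? 175.127.19.62  path d0:-→d1:-→d2:-  best=no-route
  ? 193.117.238.51  path d0:-→d1:-  best=no-route
  add 31.177.208.8/32 -> H7 at depth 32
  add 132.158.0.0/16 -> H4 at depth 16
  ? 132.26.107.106  path d0:-→d1:-→d2:-→d3:H6→d4:H4→d5:-→d6:-→d7:-→d8:-→d9:-→d10:-→d11:-→d12:-→d13:-→d14:-→d15:-→d16:-→d17:-→d18:-→d19:-→d20:-→d21:-→d22:-→d23:-→d24:-→d25:-→d26:-→d27:-→d28:-→d29:-→d30:-→d31:-→d32:H6  best=H6

== LOOKUPS ==
["H0","H0","H2","H0","H0","H3","H3","H6","H3","H3","no-route","no-route","no-route","H6"]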